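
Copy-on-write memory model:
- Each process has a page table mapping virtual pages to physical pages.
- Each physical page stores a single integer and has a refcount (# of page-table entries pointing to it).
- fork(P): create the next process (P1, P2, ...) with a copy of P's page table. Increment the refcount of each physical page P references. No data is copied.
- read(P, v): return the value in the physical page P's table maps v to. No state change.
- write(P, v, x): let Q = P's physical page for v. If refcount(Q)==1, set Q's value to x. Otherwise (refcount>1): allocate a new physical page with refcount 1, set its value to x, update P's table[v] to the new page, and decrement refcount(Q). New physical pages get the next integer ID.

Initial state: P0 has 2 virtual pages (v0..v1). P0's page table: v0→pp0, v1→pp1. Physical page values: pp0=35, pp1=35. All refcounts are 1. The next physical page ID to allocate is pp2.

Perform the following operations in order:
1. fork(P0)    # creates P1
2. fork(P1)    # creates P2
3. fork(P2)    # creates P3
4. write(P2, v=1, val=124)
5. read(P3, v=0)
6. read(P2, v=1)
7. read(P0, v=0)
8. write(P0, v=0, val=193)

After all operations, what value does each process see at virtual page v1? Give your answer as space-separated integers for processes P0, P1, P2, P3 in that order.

Answer: 35 35 124 35

Derivation:
Op 1: fork(P0) -> P1. 2 ppages; refcounts: pp0:2 pp1:2
Op 2: fork(P1) -> P2. 2 ppages; refcounts: pp0:3 pp1:3
Op 3: fork(P2) -> P3. 2 ppages; refcounts: pp0:4 pp1:4
Op 4: write(P2, v1, 124). refcount(pp1)=4>1 -> COPY to pp2. 3 ppages; refcounts: pp0:4 pp1:3 pp2:1
Op 5: read(P3, v0) -> 35. No state change.
Op 6: read(P2, v1) -> 124. No state change.
Op 7: read(P0, v0) -> 35. No state change.
Op 8: write(P0, v0, 193). refcount(pp0)=4>1 -> COPY to pp3. 4 ppages; refcounts: pp0:3 pp1:3 pp2:1 pp3:1
P0: v1 -> pp1 = 35
P1: v1 -> pp1 = 35
P2: v1 -> pp2 = 124
P3: v1 -> pp1 = 35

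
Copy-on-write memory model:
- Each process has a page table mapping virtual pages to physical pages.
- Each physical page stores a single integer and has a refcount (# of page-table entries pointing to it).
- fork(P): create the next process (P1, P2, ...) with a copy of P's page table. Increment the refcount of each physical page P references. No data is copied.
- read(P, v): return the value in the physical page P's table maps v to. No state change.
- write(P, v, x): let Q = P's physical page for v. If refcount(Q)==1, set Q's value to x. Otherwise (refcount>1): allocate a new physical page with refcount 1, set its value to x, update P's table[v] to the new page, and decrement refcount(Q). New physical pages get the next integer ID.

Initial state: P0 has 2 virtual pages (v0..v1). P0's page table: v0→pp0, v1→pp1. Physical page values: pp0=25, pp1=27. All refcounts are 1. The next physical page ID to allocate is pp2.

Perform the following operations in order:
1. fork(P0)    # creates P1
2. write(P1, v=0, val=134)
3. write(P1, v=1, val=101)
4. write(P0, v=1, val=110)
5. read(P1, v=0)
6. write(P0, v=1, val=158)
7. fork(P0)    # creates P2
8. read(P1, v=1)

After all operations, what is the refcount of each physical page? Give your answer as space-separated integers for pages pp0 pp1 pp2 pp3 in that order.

Answer: 2 2 1 1

Derivation:
Op 1: fork(P0) -> P1. 2 ppages; refcounts: pp0:2 pp1:2
Op 2: write(P1, v0, 134). refcount(pp0)=2>1 -> COPY to pp2. 3 ppages; refcounts: pp0:1 pp1:2 pp2:1
Op 3: write(P1, v1, 101). refcount(pp1)=2>1 -> COPY to pp3. 4 ppages; refcounts: pp0:1 pp1:1 pp2:1 pp3:1
Op 4: write(P0, v1, 110). refcount(pp1)=1 -> write in place. 4 ppages; refcounts: pp0:1 pp1:1 pp2:1 pp3:1
Op 5: read(P1, v0) -> 134. No state change.
Op 6: write(P0, v1, 158). refcount(pp1)=1 -> write in place. 4 ppages; refcounts: pp0:1 pp1:1 pp2:1 pp3:1
Op 7: fork(P0) -> P2. 4 ppages; refcounts: pp0:2 pp1:2 pp2:1 pp3:1
Op 8: read(P1, v1) -> 101. No state change.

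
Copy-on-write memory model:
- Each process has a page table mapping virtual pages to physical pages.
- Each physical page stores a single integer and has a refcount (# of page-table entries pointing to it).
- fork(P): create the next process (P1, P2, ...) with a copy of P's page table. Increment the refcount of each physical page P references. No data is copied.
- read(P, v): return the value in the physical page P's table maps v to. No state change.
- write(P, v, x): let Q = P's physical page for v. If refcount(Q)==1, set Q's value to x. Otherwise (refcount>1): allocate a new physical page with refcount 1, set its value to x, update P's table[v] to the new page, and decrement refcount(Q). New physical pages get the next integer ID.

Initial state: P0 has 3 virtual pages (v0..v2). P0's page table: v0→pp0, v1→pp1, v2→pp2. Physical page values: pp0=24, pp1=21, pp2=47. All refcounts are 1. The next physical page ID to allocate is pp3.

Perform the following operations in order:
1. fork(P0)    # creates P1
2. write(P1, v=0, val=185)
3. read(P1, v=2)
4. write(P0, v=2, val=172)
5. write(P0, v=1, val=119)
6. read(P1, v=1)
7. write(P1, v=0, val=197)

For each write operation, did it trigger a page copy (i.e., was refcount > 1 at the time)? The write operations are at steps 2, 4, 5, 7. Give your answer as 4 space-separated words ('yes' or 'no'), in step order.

Op 1: fork(P0) -> P1. 3 ppages; refcounts: pp0:2 pp1:2 pp2:2
Op 2: write(P1, v0, 185). refcount(pp0)=2>1 -> COPY to pp3. 4 ppages; refcounts: pp0:1 pp1:2 pp2:2 pp3:1
Op 3: read(P1, v2) -> 47. No state change.
Op 4: write(P0, v2, 172). refcount(pp2)=2>1 -> COPY to pp4. 5 ppages; refcounts: pp0:1 pp1:2 pp2:1 pp3:1 pp4:1
Op 5: write(P0, v1, 119). refcount(pp1)=2>1 -> COPY to pp5. 6 ppages; refcounts: pp0:1 pp1:1 pp2:1 pp3:1 pp4:1 pp5:1
Op 6: read(P1, v1) -> 21. No state change.
Op 7: write(P1, v0, 197). refcount(pp3)=1 -> write in place. 6 ppages; refcounts: pp0:1 pp1:1 pp2:1 pp3:1 pp4:1 pp5:1

yes yes yes no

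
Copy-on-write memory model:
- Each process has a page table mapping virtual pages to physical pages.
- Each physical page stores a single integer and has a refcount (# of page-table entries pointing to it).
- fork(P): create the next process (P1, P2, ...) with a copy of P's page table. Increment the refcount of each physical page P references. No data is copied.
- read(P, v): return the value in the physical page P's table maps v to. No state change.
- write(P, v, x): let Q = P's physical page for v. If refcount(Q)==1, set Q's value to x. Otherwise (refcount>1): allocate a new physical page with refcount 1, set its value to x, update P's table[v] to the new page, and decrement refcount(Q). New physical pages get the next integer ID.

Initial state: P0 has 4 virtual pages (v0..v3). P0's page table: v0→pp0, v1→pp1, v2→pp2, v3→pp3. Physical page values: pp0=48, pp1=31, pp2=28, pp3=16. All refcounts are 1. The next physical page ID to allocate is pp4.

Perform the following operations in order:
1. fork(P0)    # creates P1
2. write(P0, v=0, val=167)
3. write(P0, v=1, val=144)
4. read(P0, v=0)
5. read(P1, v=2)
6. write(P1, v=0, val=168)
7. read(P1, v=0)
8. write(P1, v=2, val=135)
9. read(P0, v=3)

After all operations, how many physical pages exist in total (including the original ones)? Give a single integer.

Op 1: fork(P0) -> P1. 4 ppages; refcounts: pp0:2 pp1:2 pp2:2 pp3:2
Op 2: write(P0, v0, 167). refcount(pp0)=2>1 -> COPY to pp4. 5 ppages; refcounts: pp0:1 pp1:2 pp2:2 pp3:2 pp4:1
Op 3: write(P0, v1, 144). refcount(pp1)=2>1 -> COPY to pp5. 6 ppages; refcounts: pp0:1 pp1:1 pp2:2 pp3:2 pp4:1 pp5:1
Op 4: read(P0, v0) -> 167. No state change.
Op 5: read(P1, v2) -> 28. No state change.
Op 6: write(P1, v0, 168). refcount(pp0)=1 -> write in place. 6 ppages; refcounts: pp0:1 pp1:1 pp2:2 pp3:2 pp4:1 pp5:1
Op 7: read(P1, v0) -> 168. No state change.
Op 8: write(P1, v2, 135). refcount(pp2)=2>1 -> COPY to pp6. 7 ppages; refcounts: pp0:1 pp1:1 pp2:1 pp3:2 pp4:1 pp5:1 pp6:1
Op 9: read(P0, v3) -> 16. No state change.

Answer: 7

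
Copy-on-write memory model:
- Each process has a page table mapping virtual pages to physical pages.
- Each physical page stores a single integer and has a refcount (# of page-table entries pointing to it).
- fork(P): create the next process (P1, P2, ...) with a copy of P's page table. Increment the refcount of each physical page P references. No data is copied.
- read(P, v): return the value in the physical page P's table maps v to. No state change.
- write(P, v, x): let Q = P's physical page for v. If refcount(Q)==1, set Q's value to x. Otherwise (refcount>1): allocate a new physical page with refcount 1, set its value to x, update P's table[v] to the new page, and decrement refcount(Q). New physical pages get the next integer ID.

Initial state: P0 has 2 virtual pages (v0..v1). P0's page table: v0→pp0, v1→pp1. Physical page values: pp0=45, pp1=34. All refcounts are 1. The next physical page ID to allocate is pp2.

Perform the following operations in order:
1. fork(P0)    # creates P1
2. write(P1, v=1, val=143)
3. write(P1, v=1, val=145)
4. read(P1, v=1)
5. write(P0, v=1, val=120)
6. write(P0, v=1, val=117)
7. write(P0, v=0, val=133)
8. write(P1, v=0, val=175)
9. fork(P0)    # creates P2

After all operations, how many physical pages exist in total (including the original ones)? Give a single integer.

Answer: 4

Derivation:
Op 1: fork(P0) -> P1. 2 ppages; refcounts: pp0:2 pp1:2
Op 2: write(P1, v1, 143). refcount(pp1)=2>1 -> COPY to pp2. 3 ppages; refcounts: pp0:2 pp1:1 pp2:1
Op 3: write(P1, v1, 145). refcount(pp2)=1 -> write in place. 3 ppages; refcounts: pp0:2 pp1:1 pp2:1
Op 4: read(P1, v1) -> 145. No state change.
Op 5: write(P0, v1, 120). refcount(pp1)=1 -> write in place. 3 ppages; refcounts: pp0:2 pp1:1 pp2:1
Op 6: write(P0, v1, 117). refcount(pp1)=1 -> write in place. 3 ppages; refcounts: pp0:2 pp1:1 pp2:1
Op 7: write(P0, v0, 133). refcount(pp0)=2>1 -> COPY to pp3. 4 ppages; refcounts: pp0:1 pp1:1 pp2:1 pp3:1
Op 8: write(P1, v0, 175). refcount(pp0)=1 -> write in place. 4 ppages; refcounts: pp0:1 pp1:1 pp2:1 pp3:1
Op 9: fork(P0) -> P2. 4 ppages; refcounts: pp0:1 pp1:2 pp2:1 pp3:2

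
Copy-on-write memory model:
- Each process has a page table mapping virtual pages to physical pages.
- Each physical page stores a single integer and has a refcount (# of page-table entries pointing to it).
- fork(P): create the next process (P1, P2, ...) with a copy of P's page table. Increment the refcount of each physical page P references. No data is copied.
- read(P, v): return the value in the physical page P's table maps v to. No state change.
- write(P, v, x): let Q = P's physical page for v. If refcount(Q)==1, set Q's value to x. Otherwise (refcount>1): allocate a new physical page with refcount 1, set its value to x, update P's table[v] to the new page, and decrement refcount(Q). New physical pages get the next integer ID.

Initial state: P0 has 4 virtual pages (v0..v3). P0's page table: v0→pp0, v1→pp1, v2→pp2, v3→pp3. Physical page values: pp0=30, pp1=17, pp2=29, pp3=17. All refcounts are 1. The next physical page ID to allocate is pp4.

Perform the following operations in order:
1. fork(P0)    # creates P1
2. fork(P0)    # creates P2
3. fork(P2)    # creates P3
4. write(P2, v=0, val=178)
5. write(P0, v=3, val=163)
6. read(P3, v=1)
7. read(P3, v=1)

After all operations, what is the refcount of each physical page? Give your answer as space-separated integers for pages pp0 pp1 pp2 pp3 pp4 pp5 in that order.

Op 1: fork(P0) -> P1. 4 ppages; refcounts: pp0:2 pp1:2 pp2:2 pp3:2
Op 2: fork(P0) -> P2. 4 ppages; refcounts: pp0:3 pp1:3 pp2:3 pp3:3
Op 3: fork(P2) -> P3. 4 ppages; refcounts: pp0:4 pp1:4 pp2:4 pp3:4
Op 4: write(P2, v0, 178). refcount(pp0)=4>1 -> COPY to pp4. 5 ppages; refcounts: pp0:3 pp1:4 pp2:4 pp3:4 pp4:1
Op 5: write(P0, v3, 163). refcount(pp3)=4>1 -> COPY to pp5. 6 ppages; refcounts: pp0:3 pp1:4 pp2:4 pp3:3 pp4:1 pp5:1
Op 6: read(P3, v1) -> 17. No state change.
Op 7: read(P3, v1) -> 17. No state change.

Answer: 3 4 4 3 1 1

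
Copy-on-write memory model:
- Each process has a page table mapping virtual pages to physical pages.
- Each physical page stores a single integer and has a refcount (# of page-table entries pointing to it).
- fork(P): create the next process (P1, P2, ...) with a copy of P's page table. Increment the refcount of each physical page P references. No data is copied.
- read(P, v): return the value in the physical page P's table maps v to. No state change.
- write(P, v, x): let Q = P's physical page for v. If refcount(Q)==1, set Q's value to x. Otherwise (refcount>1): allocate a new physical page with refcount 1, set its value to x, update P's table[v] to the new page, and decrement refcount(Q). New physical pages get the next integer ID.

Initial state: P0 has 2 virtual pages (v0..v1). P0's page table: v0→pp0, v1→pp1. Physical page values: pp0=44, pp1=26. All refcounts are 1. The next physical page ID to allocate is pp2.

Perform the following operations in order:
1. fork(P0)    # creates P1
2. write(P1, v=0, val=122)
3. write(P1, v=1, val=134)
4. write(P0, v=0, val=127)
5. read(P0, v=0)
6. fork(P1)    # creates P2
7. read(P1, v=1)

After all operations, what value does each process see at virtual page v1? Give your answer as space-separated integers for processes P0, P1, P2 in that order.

Answer: 26 134 134

Derivation:
Op 1: fork(P0) -> P1. 2 ppages; refcounts: pp0:2 pp1:2
Op 2: write(P1, v0, 122). refcount(pp0)=2>1 -> COPY to pp2. 3 ppages; refcounts: pp0:1 pp1:2 pp2:1
Op 3: write(P1, v1, 134). refcount(pp1)=2>1 -> COPY to pp3. 4 ppages; refcounts: pp0:1 pp1:1 pp2:1 pp3:1
Op 4: write(P0, v0, 127). refcount(pp0)=1 -> write in place. 4 ppages; refcounts: pp0:1 pp1:1 pp2:1 pp3:1
Op 5: read(P0, v0) -> 127. No state change.
Op 6: fork(P1) -> P2. 4 ppages; refcounts: pp0:1 pp1:1 pp2:2 pp3:2
Op 7: read(P1, v1) -> 134. No state change.
P0: v1 -> pp1 = 26
P1: v1 -> pp3 = 134
P2: v1 -> pp3 = 134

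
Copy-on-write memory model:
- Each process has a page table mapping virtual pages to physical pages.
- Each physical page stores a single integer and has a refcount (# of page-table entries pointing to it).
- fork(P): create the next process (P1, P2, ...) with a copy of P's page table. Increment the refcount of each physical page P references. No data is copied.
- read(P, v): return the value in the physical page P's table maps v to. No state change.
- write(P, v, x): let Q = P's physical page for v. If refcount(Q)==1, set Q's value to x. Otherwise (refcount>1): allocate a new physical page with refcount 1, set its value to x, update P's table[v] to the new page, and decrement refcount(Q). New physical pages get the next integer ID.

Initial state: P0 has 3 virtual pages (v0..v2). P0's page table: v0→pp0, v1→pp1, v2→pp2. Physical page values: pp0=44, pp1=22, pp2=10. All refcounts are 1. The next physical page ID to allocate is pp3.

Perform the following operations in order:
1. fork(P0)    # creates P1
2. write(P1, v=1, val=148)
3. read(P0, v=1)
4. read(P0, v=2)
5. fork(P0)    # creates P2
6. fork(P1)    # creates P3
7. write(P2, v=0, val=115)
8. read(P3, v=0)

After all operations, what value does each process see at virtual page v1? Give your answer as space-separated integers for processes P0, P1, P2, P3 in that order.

Answer: 22 148 22 148

Derivation:
Op 1: fork(P0) -> P1. 3 ppages; refcounts: pp0:2 pp1:2 pp2:2
Op 2: write(P1, v1, 148). refcount(pp1)=2>1 -> COPY to pp3. 4 ppages; refcounts: pp0:2 pp1:1 pp2:2 pp3:1
Op 3: read(P0, v1) -> 22. No state change.
Op 4: read(P0, v2) -> 10. No state change.
Op 5: fork(P0) -> P2. 4 ppages; refcounts: pp0:3 pp1:2 pp2:3 pp3:1
Op 6: fork(P1) -> P3. 4 ppages; refcounts: pp0:4 pp1:2 pp2:4 pp3:2
Op 7: write(P2, v0, 115). refcount(pp0)=4>1 -> COPY to pp4. 5 ppages; refcounts: pp0:3 pp1:2 pp2:4 pp3:2 pp4:1
Op 8: read(P3, v0) -> 44. No state change.
P0: v1 -> pp1 = 22
P1: v1 -> pp3 = 148
P2: v1 -> pp1 = 22
P3: v1 -> pp3 = 148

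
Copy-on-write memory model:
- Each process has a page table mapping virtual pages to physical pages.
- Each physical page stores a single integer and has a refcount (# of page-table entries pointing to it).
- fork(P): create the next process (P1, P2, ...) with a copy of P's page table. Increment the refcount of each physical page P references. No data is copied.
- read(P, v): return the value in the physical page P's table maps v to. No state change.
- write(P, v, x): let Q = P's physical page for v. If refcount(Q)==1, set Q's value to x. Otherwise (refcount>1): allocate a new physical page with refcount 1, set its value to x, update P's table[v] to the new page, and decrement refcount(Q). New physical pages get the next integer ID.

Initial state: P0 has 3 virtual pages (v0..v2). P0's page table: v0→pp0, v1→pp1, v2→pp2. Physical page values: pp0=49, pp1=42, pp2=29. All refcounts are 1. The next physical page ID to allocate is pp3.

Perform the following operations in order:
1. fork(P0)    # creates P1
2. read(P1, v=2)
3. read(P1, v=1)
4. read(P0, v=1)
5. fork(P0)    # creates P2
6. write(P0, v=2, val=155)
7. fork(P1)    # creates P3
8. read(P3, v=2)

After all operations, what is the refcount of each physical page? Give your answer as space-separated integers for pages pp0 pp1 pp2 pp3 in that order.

Op 1: fork(P0) -> P1. 3 ppages; refcounts: pp0:2 pp1:2 pp2:2
Op 2: read(P1, v2) -> 29. No state change.
Op 3: read(P1, v1) -> 42. No state change.
Op 4: read(P0, v1) -> 42. No state change.
Op 5: fork(P0) -> P2. 3 ppages; refcounts: pp0:3 pp1:3 pp2:3
Op 6: write(P0, v2, 155). refcount(pp2)=3>1 -> COPY to pp3. 4 ppages; refcounts: pp0:3 pp1:3 pp2:2 pp3:1
Op 7: fork(P1) -> P3. 4 ppages; refcounts: pp0:4 pp1:4 pp2:3 pp3:1
Op 8: read(P3, v2) -> 29. No state change.

Answer: 4 4 3 1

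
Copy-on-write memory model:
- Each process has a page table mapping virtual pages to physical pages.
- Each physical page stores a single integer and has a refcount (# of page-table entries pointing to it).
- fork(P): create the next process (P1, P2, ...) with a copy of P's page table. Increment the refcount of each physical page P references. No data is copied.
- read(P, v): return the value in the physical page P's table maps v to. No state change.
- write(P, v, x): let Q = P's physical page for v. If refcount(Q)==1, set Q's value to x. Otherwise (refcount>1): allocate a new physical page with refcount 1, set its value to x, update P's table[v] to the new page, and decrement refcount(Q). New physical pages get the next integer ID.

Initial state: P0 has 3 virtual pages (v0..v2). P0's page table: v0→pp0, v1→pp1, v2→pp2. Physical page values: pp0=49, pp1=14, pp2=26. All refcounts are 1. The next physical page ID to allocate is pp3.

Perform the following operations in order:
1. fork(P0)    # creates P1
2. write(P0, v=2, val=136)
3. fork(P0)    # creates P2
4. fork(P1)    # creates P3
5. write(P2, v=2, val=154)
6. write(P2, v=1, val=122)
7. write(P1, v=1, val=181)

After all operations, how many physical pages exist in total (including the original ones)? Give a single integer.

Answer: 7

Derivation:
Op 1: fork(P0) -> P1. 3 ppages; refcounts: pp0:2 pp1:2 pp2:2
Op 2: write(P0, v2, 136). refcount(pp2)=2>1 -> COPY to pp3. 4 ppages; refcounts: pp0:2 pp1:2 pp2:1 pp3:1
Op 3: fork(P0) -> P2. 4 ppages; refcounts: pp0:3 pp1:3 pp2:1 pp3:2
Op 4: fork(P1) -> P3. 4 ppages; refcounts: pp0:4 pp1:4 pp2:2 pp3:2
Op 5: write(P2, v2, 154). refcount(pp3)=2>1 -> COPY to pp4. 5 ppages; refcounts: pp0:4 pp1:4 pp2:2 pp3:1 pp4:1
Op 6: write(P2, v1, 122). refcount(pp1)=4>1 -> COPY to pp5. 6 ppages; refcounts: pp0:4 pp1:3 pp2:2 pp3:1 pp4:1 pp5:1
Op 7: write(P1, v1, 181). refcount(pp1)=3>1 -> COPY to pp6. 7 ppages; refcounts: pp0:4 pp1:2 pp2:2 pp3:1 pp4:1 pp5:1 pp6:1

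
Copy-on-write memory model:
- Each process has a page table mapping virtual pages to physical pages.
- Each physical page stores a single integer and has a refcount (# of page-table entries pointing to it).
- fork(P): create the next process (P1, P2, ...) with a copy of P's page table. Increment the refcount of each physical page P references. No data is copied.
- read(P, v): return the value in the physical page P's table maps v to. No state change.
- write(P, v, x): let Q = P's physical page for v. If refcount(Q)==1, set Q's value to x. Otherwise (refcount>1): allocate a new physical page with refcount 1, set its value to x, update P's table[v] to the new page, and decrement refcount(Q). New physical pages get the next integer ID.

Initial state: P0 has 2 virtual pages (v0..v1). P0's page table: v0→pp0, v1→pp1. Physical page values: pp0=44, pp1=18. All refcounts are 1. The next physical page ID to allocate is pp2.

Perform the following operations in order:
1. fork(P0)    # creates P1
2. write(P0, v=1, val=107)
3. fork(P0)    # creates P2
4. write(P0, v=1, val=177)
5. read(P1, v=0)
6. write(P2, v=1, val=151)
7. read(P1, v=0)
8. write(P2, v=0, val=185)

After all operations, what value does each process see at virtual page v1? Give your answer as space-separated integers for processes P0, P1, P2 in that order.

Op 1: fork(P0) -> P1. 2 ppages; refcounts: pp0:2 pp1:2
Op 2: write(P0, v1, 107). refcount(pp1)=2>1 -> COPY to pp2. 3 ppages; refcounts: pp0:2 pp1:1 pp2:1
Op 3: fork(P0) -> P2. 3 ppages; refcounts: pp0:3 pp1:1 pp2:2
Op 4: write(P0, v1, 177). refcount(pp2)=2>1 -> COPY to pp3. 4 ppages; refcounts: pp0:3 pp1:1 pp2:1 pp3:1
Op 5: read(P1, v0) -> 44. No state change.
Op 6: write(P2, v1, 151). refcount(pp2)=1 -> write in place. 4 ppages; refcounts: pp0:3 pp1:1 pp2:1 pp3:1
Op 7: read(P1, v0) -> 44. No state change.
Op 8: write(P2, v0, 185). refcount(pp0)=3>1 -> COPY to pp4. 5 ppages; refcounts: pp0:2 pp1:1 pp2:1 pp3:1 pp4:1
P0: v1 -> pp3 = 177
P1: v1 -> pp1 = 18
P2: v1 -> pp2 = 151

Answer: 177 18 151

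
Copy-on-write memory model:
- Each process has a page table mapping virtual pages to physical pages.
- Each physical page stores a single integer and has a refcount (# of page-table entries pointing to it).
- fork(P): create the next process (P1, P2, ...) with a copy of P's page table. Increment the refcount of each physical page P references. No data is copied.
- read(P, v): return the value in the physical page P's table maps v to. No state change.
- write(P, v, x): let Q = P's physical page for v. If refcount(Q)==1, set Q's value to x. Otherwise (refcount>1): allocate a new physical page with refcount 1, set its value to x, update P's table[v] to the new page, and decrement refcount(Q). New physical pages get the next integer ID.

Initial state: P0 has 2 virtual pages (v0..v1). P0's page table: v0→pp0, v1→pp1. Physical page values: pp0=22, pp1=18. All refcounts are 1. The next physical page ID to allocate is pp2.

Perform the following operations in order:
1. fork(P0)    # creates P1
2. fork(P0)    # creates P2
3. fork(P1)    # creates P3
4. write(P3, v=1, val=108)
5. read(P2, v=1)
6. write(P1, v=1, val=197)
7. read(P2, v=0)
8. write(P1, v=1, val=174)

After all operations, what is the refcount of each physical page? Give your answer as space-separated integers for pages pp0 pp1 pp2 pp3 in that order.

Answer: 4 2 1 1

Derivation:
Op 1: fork(P0) -> P1. 2 ppages; refcounts: pp0:2 pp1:2
Op 2: fork(P0) -> P2. 2 ppages; refcounts: pp0:3 pp1:3
Op 3: fork(P1) -> P3. 2 ppages; refcounts: pp0:4 pp1:4
Op 4: write(P3, v1, 108). refcount(pp1)=4>1 -> COPY to pp2. 3 ppages; refcounts: pp0:4 pp1:3 pp2:1
Op 5: read(P2, v1) -> 18. No state change.
Op 6: write(P1, v1, 197). refcount(pp1)=3>1 -> COPY to pp3. 4 ppages; refcounts: pp0:4 pp1:2 pp2:1 pp3:1
Op 7: read(P2, v0) -> 22. No state change.
Op 8: write(P1, v1, 174). refcount(pp3)=1 -> write in place. 4 ppages; refcounts: pp0:4 pp1:2 pp2:1 pp3:1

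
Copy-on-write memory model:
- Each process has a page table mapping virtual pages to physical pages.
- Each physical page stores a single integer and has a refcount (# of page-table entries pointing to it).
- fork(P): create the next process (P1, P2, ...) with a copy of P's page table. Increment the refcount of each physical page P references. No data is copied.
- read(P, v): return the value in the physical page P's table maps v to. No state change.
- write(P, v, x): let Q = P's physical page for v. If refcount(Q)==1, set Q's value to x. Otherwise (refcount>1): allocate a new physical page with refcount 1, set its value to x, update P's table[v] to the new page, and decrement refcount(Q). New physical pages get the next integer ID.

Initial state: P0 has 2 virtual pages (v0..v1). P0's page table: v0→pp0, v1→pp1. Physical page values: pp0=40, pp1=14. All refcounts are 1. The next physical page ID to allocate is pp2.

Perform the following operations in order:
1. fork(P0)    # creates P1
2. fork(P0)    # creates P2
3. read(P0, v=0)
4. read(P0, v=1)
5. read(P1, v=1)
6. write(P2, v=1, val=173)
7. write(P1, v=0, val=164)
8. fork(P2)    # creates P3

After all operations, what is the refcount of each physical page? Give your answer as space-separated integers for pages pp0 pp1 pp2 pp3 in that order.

Answer: 3 2 2 1

Derivation:
Op 1: fork(P0) -> P1. 2 ppages; refcounts: pp0:2 pp1:2
Op 2: fork(P0) -> P2. 2 ppages; refcounts: pp0:3 pp1:3
Op 3: read(P0, v0) -> 40. No state change.
Op 4: read(P0, v1) -> 14. No state change.
Op 5: read(P1, v1) -> 14. No state change.
Op 6: write(P2, v1, 173). refcount(pp1)=3>1 -> COPY to pp2. 3 ppages; refcounts: pp0:3 pp1:2 pp2:1
Op 7: write(P1, v0, 164). refcount(pp0)=3>1 -> COPY to pp3. 4 ppages; refcounts: pp0:2 pp1:2 pp2:1 pp3:1
Op 8: fork(P2) -> P3. 4 ppages; refcounts: pp0:3 pp1:2 pp2:2 pp3:1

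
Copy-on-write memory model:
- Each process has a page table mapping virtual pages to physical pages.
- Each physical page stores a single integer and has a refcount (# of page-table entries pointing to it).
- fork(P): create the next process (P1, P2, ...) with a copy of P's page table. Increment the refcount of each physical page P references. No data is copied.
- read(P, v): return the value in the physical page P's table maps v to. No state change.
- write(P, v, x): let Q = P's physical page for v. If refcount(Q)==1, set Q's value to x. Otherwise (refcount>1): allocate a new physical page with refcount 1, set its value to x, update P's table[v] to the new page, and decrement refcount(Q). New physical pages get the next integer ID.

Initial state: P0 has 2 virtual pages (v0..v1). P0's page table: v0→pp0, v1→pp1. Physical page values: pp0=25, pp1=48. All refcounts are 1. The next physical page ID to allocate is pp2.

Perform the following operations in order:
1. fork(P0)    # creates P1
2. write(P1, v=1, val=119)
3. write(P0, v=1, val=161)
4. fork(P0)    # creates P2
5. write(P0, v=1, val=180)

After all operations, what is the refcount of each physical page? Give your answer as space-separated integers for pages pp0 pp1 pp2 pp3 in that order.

Answer: 3 1 1 1

Derivation:
Op 1: fork(P0) -> P1. 2 ppages; refcounts: pp0:2 pp1:2
Op 2: write(P1, v1, 119). refcount(pp1)=2>1 -> COPY to pp2. 3 ppages; refcounts: pp0:2 pp1:1 pp2:1
Op 3: write(P0, v1, 161). refcount(pp1)=1 -> write in place. 3 ppages; refcounts: pp0:2 pp1:1 pp2:1
Op 4: fork(P0) -> P2. 3 ppages; refcounts: pp0:3 pp1:2 pp2:1
Op 5: write(P0, v1, 180). refcount(pp1)=2>1 -> COPY to pp3. 4 ppages; refcounts: pp0:3 pp1:1 pp2:1 pp3:1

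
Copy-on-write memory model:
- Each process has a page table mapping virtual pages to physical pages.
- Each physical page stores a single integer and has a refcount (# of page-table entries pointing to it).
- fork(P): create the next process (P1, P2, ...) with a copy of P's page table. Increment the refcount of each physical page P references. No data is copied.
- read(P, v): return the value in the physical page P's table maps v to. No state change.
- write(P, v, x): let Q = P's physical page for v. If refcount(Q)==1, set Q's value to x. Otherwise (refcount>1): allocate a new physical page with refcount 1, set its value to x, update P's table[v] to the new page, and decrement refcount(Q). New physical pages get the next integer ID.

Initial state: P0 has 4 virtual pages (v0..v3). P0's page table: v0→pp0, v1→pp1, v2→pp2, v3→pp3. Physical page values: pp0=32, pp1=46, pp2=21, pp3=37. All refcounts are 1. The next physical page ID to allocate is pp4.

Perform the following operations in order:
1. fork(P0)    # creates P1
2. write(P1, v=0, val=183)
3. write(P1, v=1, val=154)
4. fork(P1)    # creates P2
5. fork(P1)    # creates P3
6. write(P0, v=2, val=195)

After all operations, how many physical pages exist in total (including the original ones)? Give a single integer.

Answer: 7

Derivation:
Op 1: fork(P0) -> P1. 4 ppages; refcounts: pp0:2 pp1:2 pp2:2 pp3:2
Op 2: write(P1, v0, 183). refcount(pp0)=2>1 -> COPY to pp4. 5 ppages; refcounts: pp0:1 pp1:2 pp2:2 pp3:2 pp4:1
Op 3: write(P1, v1, 154). refcount(pp1)=2>1 -> COPY to pp5. 6 ppages; refcounts: pp0:1 pp1:1 pp2:2 pp3:2 pp4:1 pp5:1
Op 4: fork(P1) -> P2. 6 ppages; refcounts: pp0:1 pp1:1 pp2:3 pp3:3 pp4:2 pp5:2
Op 5: fork(P1) -> P3. 6 ppages; refcounts: pp0:1 pp1:1 pp2:4 pp3:4 pp4:3 pp5:3
Op 6: write(P0, v2, 195). refcount(pp2)=4>1 -> COPY to pp6. 7 ppages; refcounts: pp0:1 pp1:1 pp2:3 pp3:4 pp4:3 pp5:3 pp6:1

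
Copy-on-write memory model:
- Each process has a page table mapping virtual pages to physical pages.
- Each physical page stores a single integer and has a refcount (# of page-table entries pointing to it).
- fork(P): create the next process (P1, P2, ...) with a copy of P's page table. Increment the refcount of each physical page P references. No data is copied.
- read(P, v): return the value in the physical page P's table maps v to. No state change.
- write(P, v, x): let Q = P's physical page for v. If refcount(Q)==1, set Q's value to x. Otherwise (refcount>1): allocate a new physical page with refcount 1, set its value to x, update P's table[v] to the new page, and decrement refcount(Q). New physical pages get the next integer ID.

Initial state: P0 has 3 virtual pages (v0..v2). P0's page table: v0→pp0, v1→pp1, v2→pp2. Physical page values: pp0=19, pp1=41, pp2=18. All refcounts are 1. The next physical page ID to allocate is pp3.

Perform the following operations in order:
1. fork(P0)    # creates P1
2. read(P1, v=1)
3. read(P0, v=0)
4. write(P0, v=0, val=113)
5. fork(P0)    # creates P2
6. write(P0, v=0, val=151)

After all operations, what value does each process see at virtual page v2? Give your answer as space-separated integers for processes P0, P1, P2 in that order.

Op 1: fork(P0) -> P1. 3 ppages; refcounts: pp0:2 pp1:2 pp2:2
Op 2: read(P1, v1) -> 41. No state change.
Op 3: read(P0, v0) -> 19. No state change.
Op 4: write(P0, v0, 113). refcount(pp0)=2>1 -> COPY to pp3. 4 ppages; refcounts: pp0:1 pp1:2 pp2:2 pp3:1
Op 5: fork(P0) -> P2. 4 ppages; refcounts: pp0:1 pp1:3 pp2:3 pp3:2
Op 6: write(P0, v0, 151). refcount(pp3)=2>1 -> COPY to pp4. 5 ppages; refcounts: pp0:1 pp1:3 pp2:3 pp3:1 pp4:1
P0: v2 -> pp2 = 18
P1: v2 -> pp2 = 18
P2: v2 -> pp2 = 18

Answer: 18 18 18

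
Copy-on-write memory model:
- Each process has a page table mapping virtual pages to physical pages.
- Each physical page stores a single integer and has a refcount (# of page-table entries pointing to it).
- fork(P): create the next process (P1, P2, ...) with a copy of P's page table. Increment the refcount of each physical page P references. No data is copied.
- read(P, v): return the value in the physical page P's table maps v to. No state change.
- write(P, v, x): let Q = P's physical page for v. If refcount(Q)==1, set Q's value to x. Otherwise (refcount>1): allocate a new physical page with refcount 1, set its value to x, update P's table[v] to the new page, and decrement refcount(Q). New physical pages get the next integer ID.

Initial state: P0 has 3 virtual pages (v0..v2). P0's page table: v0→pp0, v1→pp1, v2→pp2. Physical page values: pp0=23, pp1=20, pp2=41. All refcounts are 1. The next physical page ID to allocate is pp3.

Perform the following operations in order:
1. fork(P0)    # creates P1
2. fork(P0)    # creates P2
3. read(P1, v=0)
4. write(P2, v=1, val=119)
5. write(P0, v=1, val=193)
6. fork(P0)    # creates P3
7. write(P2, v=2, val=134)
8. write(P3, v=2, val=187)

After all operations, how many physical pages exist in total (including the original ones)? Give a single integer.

Op 1: fork(P0) -> P1. 3 ppages; refcounts: pp0:2 pp1:2 pp2:2
Op 2: fork(P0) -> P2. 3 ppages; refcounts: pp0:3 pp1:3 pp2:3
Op 3: read(P1, v0) -> 23. No state change.
Op 4: write(P2, v1, 119). refcount(pp1)=3>1 -> COPY to pp3. 4 ppages; refcounts: pp0:3 pp1:2 pp2:3 pp3:1
Op 5: write(P0, v1, 193). refcount(pp1)=2>1 -> COPY to pp4. 5 ppages; refcounts: pp0:3 pp1:1 pp2:3 pp3:1 pp4:1
Op 6: fork(P0) -> P3. 5 ppages; refcounts: pp0:4 pp1:1 pp2:4 pp3:1 pp4:2
Op 7: write(P2, v2, 134). refcount(pp2)=4>1 -> COPY to pp5. 6 ppages; refcounts: pp0:4 pp1:1 pp2:3 pp3:1 pp4:2 pp5:1
Op 8: write(P3, v2, 187). refcount(pp2)=3>1 -> COPY to pp6. 7 ppages; refcounts: pp0:4 pp1:1 pp2:2 pp3:1 pp4:2 pp5:1 pp6:1

Answer: 7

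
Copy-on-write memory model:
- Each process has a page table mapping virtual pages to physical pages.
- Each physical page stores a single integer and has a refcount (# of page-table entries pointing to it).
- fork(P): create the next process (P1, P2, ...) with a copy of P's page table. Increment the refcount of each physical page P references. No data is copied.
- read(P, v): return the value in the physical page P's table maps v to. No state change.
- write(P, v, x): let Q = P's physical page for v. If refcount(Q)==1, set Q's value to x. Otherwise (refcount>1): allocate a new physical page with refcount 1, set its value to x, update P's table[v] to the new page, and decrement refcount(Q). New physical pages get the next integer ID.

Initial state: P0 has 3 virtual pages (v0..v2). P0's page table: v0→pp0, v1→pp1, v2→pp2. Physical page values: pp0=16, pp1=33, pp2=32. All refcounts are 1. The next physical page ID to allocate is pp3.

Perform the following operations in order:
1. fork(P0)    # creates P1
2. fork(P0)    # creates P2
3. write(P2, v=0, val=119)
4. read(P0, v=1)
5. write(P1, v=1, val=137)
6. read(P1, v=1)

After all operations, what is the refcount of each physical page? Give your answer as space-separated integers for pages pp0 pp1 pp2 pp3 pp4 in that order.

Op 1: fork(P0) -> P1. 3 ppages; refcounts: pp0:2 pp1:2 pp2:2
Op 2: fork(P0) -> P2. 3 ppages; refcounts: pp0:3 pp1:3 pp2:3
Op 3: write(P2, v0, 119). refcount(pp0)=3>1 -> COPY to pp3. 4 ppages; refcounts: pp0:2 pp1:3 pp2:3 pp3:1
Op 4: read(P0, v1) -> 33. No state change.
Op 5: write(P1, v1, 137). refcount(pp1)=3>1 -> COPY to pp4. 5 ppages; refcounts: pp0:2 pp1:2 pp2:3 pp3:1 pp4:1
Op 6: read(P1, v1) -> 137. No state change.

Answer: 2 2 3 1 1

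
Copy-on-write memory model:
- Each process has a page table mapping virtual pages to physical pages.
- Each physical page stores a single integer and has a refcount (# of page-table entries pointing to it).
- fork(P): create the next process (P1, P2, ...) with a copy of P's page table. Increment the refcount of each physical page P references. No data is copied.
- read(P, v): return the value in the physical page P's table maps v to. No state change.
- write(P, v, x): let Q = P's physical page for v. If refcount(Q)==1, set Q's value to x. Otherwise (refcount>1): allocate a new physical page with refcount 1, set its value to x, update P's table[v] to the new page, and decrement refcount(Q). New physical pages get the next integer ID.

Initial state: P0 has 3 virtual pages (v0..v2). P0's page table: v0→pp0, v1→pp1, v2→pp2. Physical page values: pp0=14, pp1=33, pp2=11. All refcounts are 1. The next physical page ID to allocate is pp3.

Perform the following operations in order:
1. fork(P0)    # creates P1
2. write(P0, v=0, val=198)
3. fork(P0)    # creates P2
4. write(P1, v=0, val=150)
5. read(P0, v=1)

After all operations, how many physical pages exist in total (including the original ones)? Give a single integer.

Answer: 4

Derivation:
Op 1: fork(P0) -> P1. 3 ppages; refcounts: pp0:2 pp1:2 pp2:2
Op 2: write(P0, v0, 198). refcount(pp0)=2>1 -> COPY to pp3. 4 ppages; refcounts: pp0:1 pp1:2 pp2:2 pp3:1
Op 3: fork(P0) -> P2. 4 ppages; refcounts: pp0:1 pp1:3 pp2:3 pp3:2
Op 4: write(P1, v0, 150). refcount(pp0)=1 -> write in place. 4 ppages; refcounts: pp0:1 pp1:3 pp2:3 pp3:2
Op 5: read(P0, v1) -> 33. No state change.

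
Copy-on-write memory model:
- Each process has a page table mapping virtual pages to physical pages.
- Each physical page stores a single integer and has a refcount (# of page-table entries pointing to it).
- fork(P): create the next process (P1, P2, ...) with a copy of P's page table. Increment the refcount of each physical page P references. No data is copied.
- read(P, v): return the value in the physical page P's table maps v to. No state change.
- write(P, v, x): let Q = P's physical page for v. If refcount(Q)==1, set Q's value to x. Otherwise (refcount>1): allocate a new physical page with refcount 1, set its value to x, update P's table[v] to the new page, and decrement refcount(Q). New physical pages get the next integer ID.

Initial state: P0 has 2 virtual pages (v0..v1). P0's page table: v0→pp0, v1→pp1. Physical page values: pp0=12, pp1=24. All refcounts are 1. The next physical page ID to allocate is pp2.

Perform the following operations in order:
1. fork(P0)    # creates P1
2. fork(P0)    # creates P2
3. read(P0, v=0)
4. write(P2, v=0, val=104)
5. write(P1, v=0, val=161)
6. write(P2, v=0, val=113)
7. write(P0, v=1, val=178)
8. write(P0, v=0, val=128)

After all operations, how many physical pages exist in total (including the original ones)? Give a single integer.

Op 1: fork(P0) -> P1. 2 ppages; refcounts: pp0:2 pp1:2
Op 2: fork(P0) -> P2. 2 ppages; refcounts: pp0:3 pp1:3
Op 3: read(P0, v0) -> 12. No state change.
Op 4: write(P2, v0, 104). refcount(pp0)=3>1 -> COPY to pp2. 3 ppages; refcounts: pp0:2 pp1:3 pp2:1
Op 5: write(P1, v0, 161). refcount(pp0)=2>1 -> COPY to pp3. 4 ppages; refcounts: pp0:1 pp1:3 pp2:1 pp3:1
Op 6: write(P2, v0, 113). refcount(pp2)=1 -> write in place. 4 ppages; refcounts: pp0:1 pp1:3 pp2:1 pp3:1
Op 7: write(P0, v1, 178). refcount(pp1)=3>1 -> COPY to pp4. 5 ppages; refcounts: pp0:1 pp1:2 pp2:1 pp3:1 pp4:1
Op 8: write(P0, v0, 128). refcount(pp0)=1 -> write in place. 5 ppages; refcounts: pp0:1 pp1:2 pp2:1 pp3:1 pp4:1

Answer: 5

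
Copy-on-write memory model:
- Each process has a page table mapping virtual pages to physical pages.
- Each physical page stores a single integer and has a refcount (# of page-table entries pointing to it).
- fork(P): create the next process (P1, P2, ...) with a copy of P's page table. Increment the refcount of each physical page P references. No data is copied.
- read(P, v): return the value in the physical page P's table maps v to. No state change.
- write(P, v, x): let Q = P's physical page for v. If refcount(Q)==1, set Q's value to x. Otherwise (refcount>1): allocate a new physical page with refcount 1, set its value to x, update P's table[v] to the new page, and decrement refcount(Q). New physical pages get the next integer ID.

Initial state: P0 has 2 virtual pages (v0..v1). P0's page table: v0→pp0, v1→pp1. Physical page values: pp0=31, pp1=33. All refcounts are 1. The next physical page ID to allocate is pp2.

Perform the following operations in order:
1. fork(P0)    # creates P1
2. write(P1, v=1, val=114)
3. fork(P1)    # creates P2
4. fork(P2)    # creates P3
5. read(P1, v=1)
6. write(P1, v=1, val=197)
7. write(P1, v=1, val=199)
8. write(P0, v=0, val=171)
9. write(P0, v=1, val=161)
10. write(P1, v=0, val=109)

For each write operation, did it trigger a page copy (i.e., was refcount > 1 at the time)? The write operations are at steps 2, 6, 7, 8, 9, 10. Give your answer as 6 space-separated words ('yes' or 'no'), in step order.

Op 1: fork(P0) -> P1. 2 ppages; refcounts: pp0:2 pp1:2
Op 2: write(P1, v1, 114). refcount(pp1)=2>1 -> COPY to pp2. 3 ppages; refcounts: pp0:2 pp1:1 pp2:1
Op 3: fork(P1) -> P2. 3 ppages; refcounts: pp0:3 pp1:1 pp2:2
Op 4: fork(P2) -> P3. 3 ppages; refcounts: pp0:4 pp1:1 pp2:3
Op 5: read(P1, v1) -> 114. No state change.
Op 6: write(P1, v1, 197). refcount(pp2)=3>1 -> COPY to pp3. 4 ppages; refcounts: pp0:4 pp1:1 pp2:2 pp3:1
Op 7: write(P1, v1, 199). refcount(pp3)=1 -> write in place. 4 ppages; refcounts: pp0:4 pp1:1 pp2:2 pp3:1
Op 8: write(P0, v0, 171). refcount(pp0)=4>1 -> COPY to pp4. 5 ppages; refcounts: pp0:3 pp1:1 pp2:2 pp3:1 pp4:1
Op 9: write(P0, v1, 161). refcount(pp1)=1 -> write in place. 5 ppages; refcounts: pp0:3 pp1:1 pp2:2 pp3:1 pp4:1
Op 10: write(P1, v0, 109). refcount(pp0)=3>1 -> COPY to pp5. 6 ppages; refcounts: pp0:2 pp1:1 pp2:2 pp3:1 pp4:1 pp5:1

yes yes no yes no yes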